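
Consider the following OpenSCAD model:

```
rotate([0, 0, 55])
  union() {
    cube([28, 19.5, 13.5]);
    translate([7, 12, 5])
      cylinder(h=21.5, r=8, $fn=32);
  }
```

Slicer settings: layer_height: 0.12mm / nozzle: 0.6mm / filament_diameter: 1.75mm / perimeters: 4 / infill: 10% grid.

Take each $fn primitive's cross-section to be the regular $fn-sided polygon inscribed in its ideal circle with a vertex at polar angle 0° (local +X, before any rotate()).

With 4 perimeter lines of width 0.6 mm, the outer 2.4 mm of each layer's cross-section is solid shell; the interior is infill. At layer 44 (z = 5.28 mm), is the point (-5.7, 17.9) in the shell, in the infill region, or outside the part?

At z = 5.28 mm: the cube is present — its section is the full 28×19.5 rectangle; the r=8 cylinder at (7, 12) contributes a regular 32-gon of circumradius 8; Merging all regions: the regions partially overlap (shared area 193.03 mm²), so overlapping operands fuse into one piece — 1 connected region; (whole slice rotated 55° about Z — lengths, areas and connectivity unchanged). Overall, the cross-section is a single solid region. Undo the 55° rotation: the query point maps to (11.393, 14.936) in the un-rotated model frame. The nearest boundary edge runs (9.70, 19.50)→(28.00, 19.50); distance from the point to it = 4.56 mm. The point is inside the cross-section and 4.56 mm from the nearest boundary — more than the 2.4 mm shell width (4 × 0.6), so it's in the infill interior.

infill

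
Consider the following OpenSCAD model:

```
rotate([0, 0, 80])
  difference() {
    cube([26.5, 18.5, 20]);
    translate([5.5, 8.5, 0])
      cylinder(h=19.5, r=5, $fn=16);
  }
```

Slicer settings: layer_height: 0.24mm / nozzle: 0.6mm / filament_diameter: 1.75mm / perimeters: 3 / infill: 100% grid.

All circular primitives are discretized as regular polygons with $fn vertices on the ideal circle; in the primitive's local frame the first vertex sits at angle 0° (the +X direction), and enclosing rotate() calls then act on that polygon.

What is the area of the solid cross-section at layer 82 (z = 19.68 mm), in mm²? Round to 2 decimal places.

490.25 mm²

At z = 19.68 mm: the 26.5×18.5 cube contributes its full rectangle (area 490.25 mm²); the cylinder at (5.5, 8.5) is not intersected at this z (z outside [0, 19.5]); Subtracting the remaining from the first: none of the subtracted shapes is present at this height, so the 26.5×18.5 cube is unchanged — area = 490.25 mm²; (rotated 80° about Z; rotation is an isometry so areas/perimeters/island counts are preserved). Overall, the cross-section is a single solid region. Net area = 490.25 mm².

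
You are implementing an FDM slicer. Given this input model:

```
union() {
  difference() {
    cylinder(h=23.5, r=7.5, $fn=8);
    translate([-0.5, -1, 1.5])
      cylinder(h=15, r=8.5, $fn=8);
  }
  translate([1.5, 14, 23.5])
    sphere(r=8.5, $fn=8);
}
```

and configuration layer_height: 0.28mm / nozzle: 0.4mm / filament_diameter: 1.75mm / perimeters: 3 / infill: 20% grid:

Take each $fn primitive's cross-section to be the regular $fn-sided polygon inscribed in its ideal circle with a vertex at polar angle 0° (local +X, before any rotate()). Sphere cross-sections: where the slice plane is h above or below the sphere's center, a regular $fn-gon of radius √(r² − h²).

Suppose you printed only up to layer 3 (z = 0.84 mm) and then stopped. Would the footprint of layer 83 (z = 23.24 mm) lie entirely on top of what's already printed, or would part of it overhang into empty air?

Compare the two slices. At z = 0.84: the r=7.5 cylinder gives a regular 8-gon of circumradius 7.5 (constant along its height) (area = (8/2)·7.500²·sin(360°/8) = 159.10 mm²); the cylinder at (-0.5, -1) is not intersected at this z (z outside [1.5, 16.5]); Subtracting the remaining from the first: none of the subtracted shapes is present at this height, so the r=7.5 cylinder is unchanged — area = 159.10 mm²; the sphere at (1.5, 14) does not reach this height (|z−center|=22.660 > r=8.5); Combining (union): only the result so far is present, so the union is just that shape — area = 159.10 mm². At z = 23.24: the r=7.5 cylinder gives a regular 8-gon of circumradius 7.5 (constant along its height) (area = (8/2)·7.500²·sin(360°/8) = 159.10 mm²); the cylinder at (-0.5, -1) is not intersected at this z (z outside [1.5, 16.5]); Subtracting the remaining from the first: none of the subtracted shapes is present at this height, so the r=7.5 cylinder is unchanged — area = 159.10 mm²; the r=8.5 sphere at (1.5, 14) contributes a regular 8-gon of circumradius √(8.5²−0.26²) = 8.496 (area = (8/2)·8.496²·sin(360°/8) = 204.16 mm²); Merging all regions: the regions partially overlap — summed areas 363.26 mm² minus the doubly-counted overlap 4.34 mm² gives 358.92 mm² — area = 358.92 mm². Checking containment: at z = 23.24 the cross-section extends beyond the z = 0.84 cross-section by about 199.82 mm².

part overhangs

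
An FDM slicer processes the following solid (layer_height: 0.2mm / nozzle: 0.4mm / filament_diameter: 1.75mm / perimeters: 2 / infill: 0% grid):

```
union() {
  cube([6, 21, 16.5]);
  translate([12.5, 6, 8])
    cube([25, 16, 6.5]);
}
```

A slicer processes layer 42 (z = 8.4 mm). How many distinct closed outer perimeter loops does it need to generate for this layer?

2

At z = 8.4 mm: the cube (footprint 6×21) is included at this height; the cube at (12.5, 6) (footprint 25×16) is included at this height; Merging all regions: the 2 present regions are separate (no shared area or edge), so areas and boundary lengths simply add and each stays a separate island — 2 connected regions. The result has 2 disconnected regions.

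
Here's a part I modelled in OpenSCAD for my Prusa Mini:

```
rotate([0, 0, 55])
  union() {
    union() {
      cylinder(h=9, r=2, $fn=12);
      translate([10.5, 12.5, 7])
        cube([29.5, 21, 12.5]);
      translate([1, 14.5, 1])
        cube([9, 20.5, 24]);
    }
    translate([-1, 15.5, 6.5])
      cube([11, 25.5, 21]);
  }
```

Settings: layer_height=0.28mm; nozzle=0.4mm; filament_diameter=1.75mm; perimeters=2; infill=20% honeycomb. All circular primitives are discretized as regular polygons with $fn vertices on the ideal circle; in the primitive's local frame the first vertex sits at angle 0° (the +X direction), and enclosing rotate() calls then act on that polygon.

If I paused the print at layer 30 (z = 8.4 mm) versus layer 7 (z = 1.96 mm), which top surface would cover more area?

layer 30 (z = 8.4 mm)

Layer 30 (z = 8.4): the cylinder: section is a regular 12-gon, circumradius r=2 (area = (12/2)·2.000²·sin(360°/12) = 12.00 mm²); the cube at (10.5, 12.5) is present — its section is the full 29.5×21 rectangle (area 619.50 mm²); the cube at (1, 14.5) (footprint 9×20.5) is included at this height (area 184.50 mm²); Merging all regions: the 3 present regions are separate (no shared area or edge), so areas and boundary lengths simply add and each stays a separate island — area = 816.00 mm²; the 11×25.5 cube at (-1, 15.5) contributes its full rectangle (area 280.50 mm²); Taking the union: the regions partially overlap — summed areas 1096.50 mm² minus the doubly-counted overlap 175.50 mm² gives 921.00 mm² — area = 921.00 mm²; (whole slice rotated 55° about Z — lengths, areas and connectivity unchanged). So its area = 921.00 mm². Layer 7 (z = 1.96): the r=2 cylinder contributes a regular 12-gon of circumradius 2 (area = (12/2)·2.000²·sin(360°/12) = 12.00 mm²); the cube at (10.5, 12.5) is absent (z outside [7, 19.5]); the cube at (1, 14.5) (footprint 9×20.5) is included at this height (area 184.50 mm²); Combining (union): the 2 present regions are separate (no shared area or edge), so areas and boundary lengths simply add and each stays a separate island — area = 196.50 mm²; the cube at (-1, 15.5) is not intersected at this z (z outside [6.5, 27.5]); Taking the union: only the result so far is present, so the union is just that shape — area = 196.50 mm²; (whole slice rotated 55° about Z — lengths, areas and connectivity unchanged). So its area = 196.50 mm². Layer 30 is larger (921.00 vs 196.50 mm²).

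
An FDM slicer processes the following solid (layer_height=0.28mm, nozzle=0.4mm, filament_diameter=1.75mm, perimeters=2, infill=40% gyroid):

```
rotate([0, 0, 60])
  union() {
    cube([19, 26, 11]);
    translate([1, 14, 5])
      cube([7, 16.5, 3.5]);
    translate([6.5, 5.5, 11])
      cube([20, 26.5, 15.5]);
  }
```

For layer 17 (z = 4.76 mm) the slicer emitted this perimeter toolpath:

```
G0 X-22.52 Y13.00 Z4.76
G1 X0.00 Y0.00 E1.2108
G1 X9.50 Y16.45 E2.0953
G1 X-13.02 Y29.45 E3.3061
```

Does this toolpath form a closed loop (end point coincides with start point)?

no

Start point (G0): (-22.52, 13.00). End point (last G1): the path does not return to the start — open.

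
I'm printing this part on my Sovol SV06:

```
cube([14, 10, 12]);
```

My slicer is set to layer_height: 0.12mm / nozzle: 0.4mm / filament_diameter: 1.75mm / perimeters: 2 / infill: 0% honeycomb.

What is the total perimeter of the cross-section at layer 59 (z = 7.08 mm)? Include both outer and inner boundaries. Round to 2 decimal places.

At z = 7.08 mm: the cube is present — its section is the full 14×10 rectangle (perimeter 48.00 mm). Overall, the cross-section is a single solid region. Total boundary length (outer) = 48.00 mm.

48.00 mm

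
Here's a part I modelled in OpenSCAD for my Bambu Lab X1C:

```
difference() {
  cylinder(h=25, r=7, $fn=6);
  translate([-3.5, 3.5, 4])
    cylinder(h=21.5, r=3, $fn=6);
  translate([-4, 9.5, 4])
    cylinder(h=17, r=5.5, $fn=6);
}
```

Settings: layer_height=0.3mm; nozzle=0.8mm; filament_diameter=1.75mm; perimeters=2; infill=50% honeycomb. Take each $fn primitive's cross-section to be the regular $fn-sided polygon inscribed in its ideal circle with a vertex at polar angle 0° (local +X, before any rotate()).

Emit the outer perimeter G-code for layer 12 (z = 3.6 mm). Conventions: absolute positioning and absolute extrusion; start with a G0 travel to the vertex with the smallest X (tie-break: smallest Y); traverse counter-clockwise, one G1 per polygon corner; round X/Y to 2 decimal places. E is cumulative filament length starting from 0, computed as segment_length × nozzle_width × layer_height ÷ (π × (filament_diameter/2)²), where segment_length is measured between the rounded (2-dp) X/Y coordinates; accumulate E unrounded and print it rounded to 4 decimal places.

G0 X-7.00 Y0.00 Z3.60
G1 X-3.50 Y-6.06 E0.6983
G1 X3.50 Y-6.06 E1.3967
G1 X7.00 Y0.00 E2.0950
G1 X3.50 Y6.06 E2.7933
G1 X-3.50 Y6.06 E3.4917
G1 X-7.00 Y0.00 E4.1900

At z = 3.6 mm: the r=7 cylinder contributes a regular 6-gon of circumradius 7; the cylinder at (-3.5, 3.5) is not intersected at this z (z outside [4, 25.5]); the cylinder at (-4, 9.5) does not reach this height (z outside [4, 21]); After the difference (first − rest): none of the subtracted shapes is present at this height, so the r=7 cylinder is unchanged — 1 connected region. The outline is a single polygon with 6 vertices. Extrusion per mm of travel: 0.8 × 0.3 / (π × 0.875²) = 0.099780. Accumulating E over each segment gives final E = 4.1900.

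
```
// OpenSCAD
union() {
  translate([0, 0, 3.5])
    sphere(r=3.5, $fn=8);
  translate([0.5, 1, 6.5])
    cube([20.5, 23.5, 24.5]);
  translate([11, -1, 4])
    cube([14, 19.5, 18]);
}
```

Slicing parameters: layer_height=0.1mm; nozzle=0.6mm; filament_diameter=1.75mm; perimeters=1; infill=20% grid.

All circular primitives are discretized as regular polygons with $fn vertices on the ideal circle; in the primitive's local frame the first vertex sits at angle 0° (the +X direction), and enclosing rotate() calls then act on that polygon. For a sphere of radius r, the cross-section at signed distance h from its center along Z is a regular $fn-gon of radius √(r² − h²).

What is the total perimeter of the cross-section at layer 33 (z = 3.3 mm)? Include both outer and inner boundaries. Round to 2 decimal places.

21.40 mm

At z = 3.3 mm: the r=3.5 sphere slices to a regular 8-gon of circumradius 3.494 (√(r²−h²) with h=0.2 from center) (perimeter = 2·8·3.494·sin(180°/8) = 21.40 mm); the cube at (0.5, 1) does not reach this height (z outside [6.5, 31]); the cube at (11, -1) does not reach this height (z outside [4, 22]); Combining (union): only the r=3.5 sphere is present, so the union is just that shape — boundary = 21.40 mm. Overall, the cross-section is a single solid region. Total boundary length (outer) = 21.40 mm.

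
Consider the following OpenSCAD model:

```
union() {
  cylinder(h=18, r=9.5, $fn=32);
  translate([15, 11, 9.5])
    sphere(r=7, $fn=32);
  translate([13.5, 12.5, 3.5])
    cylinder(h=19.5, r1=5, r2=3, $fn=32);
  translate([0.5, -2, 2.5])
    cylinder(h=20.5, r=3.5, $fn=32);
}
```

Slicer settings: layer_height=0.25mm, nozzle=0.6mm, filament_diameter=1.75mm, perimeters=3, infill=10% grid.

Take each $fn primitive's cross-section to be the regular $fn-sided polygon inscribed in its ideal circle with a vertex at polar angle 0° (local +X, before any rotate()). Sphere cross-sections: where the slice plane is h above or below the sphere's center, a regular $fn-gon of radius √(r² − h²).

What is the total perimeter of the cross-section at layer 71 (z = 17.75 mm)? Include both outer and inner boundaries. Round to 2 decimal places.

At z = 17.75 mm: the r=9.5 cylinder gives a regular 32-gon of circumradius 9.5 (constant along its height) (perimeter = 2·32·9.500·sin(180°/32) = 59.59 mm); the sphere at (15, 11) is not intersected at this z (|z−center|=8.250 > r=7); the cone at (13.5, 12.5) contributes a regular 32-gon of circumradius 3.538 (interpolated between r1=5 and r2=3 at t=0.731) (perimeter = 2·32·3.538·sin(180°/32) = 22.20 mm); the r=3.5 cylinder at (0.5, -2) gives a regular 32-gon of circumradius 3.5 (constant along its height) (perimeter = 2·32·3.500·sin(180°/32) = 21.96 mm); Combining (union): the regions partially overlap (shared area 38.24 mm²), so the edge portions inside another operand are dropped and the merged outline is re-measured after clipping — boundary = 81.79 mm. Overall, the cross-section has 2 separate islands. Total boundary length (outer) = 81.79 mm.

81.79 mm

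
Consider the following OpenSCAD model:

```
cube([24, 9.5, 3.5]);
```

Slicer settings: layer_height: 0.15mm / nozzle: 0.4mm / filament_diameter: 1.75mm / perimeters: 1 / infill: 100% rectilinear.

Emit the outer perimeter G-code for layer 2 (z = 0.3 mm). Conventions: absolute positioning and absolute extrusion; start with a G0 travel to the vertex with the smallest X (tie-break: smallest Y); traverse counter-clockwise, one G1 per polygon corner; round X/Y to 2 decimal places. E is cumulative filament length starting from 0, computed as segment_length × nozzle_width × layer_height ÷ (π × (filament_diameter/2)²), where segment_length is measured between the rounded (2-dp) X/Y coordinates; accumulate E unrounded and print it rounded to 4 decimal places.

At z = 0.3 mm: the cube is present — its section is the full 24×9.5 rectangle. The outline is a single polygon with 4 vertices. Extrusion per mm of travel: 0.4 × 0.15 / (π × 0.875²) = 0.024945. Accumulating E over each segment gives final E = 1.6713.

G0 X0.00 Y0.00 Z0.30
G1 X24.00 Y0.00 E0.5987
G1 X24.00 Y9.50 E0.8357
G1 X0.00 Y9.50 E1.4343
G1 X0.00 Y0.00 E1.6713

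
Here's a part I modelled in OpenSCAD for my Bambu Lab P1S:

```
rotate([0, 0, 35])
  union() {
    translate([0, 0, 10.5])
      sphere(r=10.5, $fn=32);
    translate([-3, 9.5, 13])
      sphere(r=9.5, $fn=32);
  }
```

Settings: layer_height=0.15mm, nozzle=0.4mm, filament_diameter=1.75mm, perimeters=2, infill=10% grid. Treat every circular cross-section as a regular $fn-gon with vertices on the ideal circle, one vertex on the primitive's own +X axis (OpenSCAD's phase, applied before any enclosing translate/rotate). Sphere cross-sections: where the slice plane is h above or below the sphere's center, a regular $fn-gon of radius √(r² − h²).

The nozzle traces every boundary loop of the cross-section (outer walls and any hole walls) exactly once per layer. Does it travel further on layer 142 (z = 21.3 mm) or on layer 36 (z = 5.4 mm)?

Layer 142 (z = 21.3): the sphere is not intersected at this z (|z−center|=10.800 > r=10.5); the sphere at (-3, 9.5): section is a regular 32-gon, circumradius = √(r²−h²) = √(9.5²−8.3²) = 4.622 (perimeter = 2·32·4.622·sin(180°/32) = 28.99 mm); Combining (union): only the r=9.5 sphere at (-3, 9.5) is present, so the union is just that shape — boundary = 28.99 mm; (whole slice rotated 35° about Z — lengths, areas and connectivity unchanged). So its perimeter = 28.99 mm. Layer 36 (z = 5.4): the r=10.5 sphere slices to a regular 32-gon of circumradius 9.178 (√(r²−h²) with h=5.1 from center) (perimeter = 2·32·9.178·sin(180°/32) = 57.58 mm); the r=9.5 sphere at (-3, 9.5) slices to a regular 32-gon of circumradius 5.700 (√(r²−h²) with h=7.6 from center) (perimeter = 2·32·5.700·sin(180°/32) = 35.76 mm); Merging all regions: the regions partially overlap (shared area 35.37 mm²), so the edge portions inside another operand are dropped and the merged outline is re-measured after clipping — boundary = 69.49 mm; (rotated 35° about Z; rotation is an isometry so areas/perimeters/island counts are preserved). So its perimeter = 69.49 mm. Layer 36 is larger (69.49 vs 28.99 mm).

layer 36 (z = 5.4 mm)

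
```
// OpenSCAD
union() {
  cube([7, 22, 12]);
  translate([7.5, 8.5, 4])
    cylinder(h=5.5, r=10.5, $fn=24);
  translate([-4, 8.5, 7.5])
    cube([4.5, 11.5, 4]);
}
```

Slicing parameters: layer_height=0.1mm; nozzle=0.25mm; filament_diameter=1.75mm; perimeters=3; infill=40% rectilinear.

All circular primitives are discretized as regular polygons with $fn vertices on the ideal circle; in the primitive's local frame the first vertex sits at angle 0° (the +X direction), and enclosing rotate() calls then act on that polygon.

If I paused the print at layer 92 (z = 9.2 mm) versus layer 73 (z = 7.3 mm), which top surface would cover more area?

Layer 92 (z = 9.2): the 7×22 cube contributes its full rectangle (area 154.00 mm²); the r=10.5 cylinder at (7.5, 8.5) gives a regular 24-gon of circumradius 10.5 (constant along its height) (area = (24/2)·10.500²·sin(360°/24) = 342.42 mm²); the cube at (-4, 8.5) (footprint 4.5×11.5) is included at this height (area 51.75 mm²); Combining (union): the regions partially overlap — summed areas 548.17 mm² minus the doubly-counted overlap 144.78 mm² gives 403.39 mm² — area = 403.39 mm². So its area = 403.39 mm². Layer 73 (z = 7.3): the cube (footprint 7×22) is included at this height (area 154.00 mm²); the r=10.5 cylinder at (7.5, 8.5) contributes a regular 24-gon of circumradius 10.5 (area = (24/2)·10.500²·sin(360°/24) = 342.42 mm²); the cube at (-4, 8.5) is not intersected at this z (z outside [7.5, 11.5]); Merging all regions: the regions partially overlap — summed areas 496.42 mm² minus the doubly-counted overlap 124.35 mm² gives 372.07 mm² — area = 372.07 mm². So its area = 372.07 mm². Layer 92 is larger (403.39 vs 372.07 mm²).

layer 92 (z = 9.2 mm)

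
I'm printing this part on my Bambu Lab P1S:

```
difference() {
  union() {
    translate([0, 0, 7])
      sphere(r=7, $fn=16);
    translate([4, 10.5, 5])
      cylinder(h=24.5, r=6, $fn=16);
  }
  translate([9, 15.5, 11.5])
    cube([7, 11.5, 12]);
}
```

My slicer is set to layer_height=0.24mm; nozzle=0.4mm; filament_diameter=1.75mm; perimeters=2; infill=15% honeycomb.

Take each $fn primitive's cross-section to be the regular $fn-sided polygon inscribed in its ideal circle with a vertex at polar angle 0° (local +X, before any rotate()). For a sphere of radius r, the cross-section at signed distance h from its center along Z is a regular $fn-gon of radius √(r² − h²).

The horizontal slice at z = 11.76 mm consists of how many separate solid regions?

At z = 11.76 mm: the r=7 sphere contributes a regular 16-gon of circumradius √(7²−4.76²) = 5.132; the r=6 cylinder at (4, 10.5) gives a regular 16-gon of circumradius 6 (constant along its height); Combining (union): the 2 present regions are separate (no shared area or edge), so areas and boundary lengths simply add and each stays a separate island — 2 connected regions; the cube at (9, 15.5) is present — its section is the full 7×11.5 rectangle; After the difference (first − rest): starting from the result so far, the 7×11.5 cube at (9, 15.5) misses the remaining region (no effect) — 2 connected regions. The result has 2 disconnected regions.

2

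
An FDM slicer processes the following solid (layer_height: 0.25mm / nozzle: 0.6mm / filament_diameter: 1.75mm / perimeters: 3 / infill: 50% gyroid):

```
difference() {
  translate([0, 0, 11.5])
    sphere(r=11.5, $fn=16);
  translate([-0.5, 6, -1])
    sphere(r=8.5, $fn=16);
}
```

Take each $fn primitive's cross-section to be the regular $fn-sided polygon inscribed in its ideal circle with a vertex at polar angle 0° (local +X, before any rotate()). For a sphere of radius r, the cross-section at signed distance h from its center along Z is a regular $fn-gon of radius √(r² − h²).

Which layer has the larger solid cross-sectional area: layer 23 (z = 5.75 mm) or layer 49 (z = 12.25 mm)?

Layer 23 (z = 5.75): the sphere: section is a regular 16-gon, circumradius = √(r²−h²) = √(11.5²−5.75²) = 9.959 (area = (16/2)·9.959²·sin(360°/16) = 303.66 mm²); the r=8.5 sphere at (-0.5, 6) slices to a regular 16-gon of circumradius 5.166 (√(r²−h²) with h=6.75 from center) (area = (16/2)·5.166²·sin(360°/16) = 81.70 mm²); Subtracting the remaining from the first: starting from the r=11.5 sphere (303.66 mm²), the r=8.5 sphere at (-0.5, 6) partially overlaps it — only the 73.81 mm² overlap (of its 81.70 mm²) is removed, clipping the outline — area = 229.85 mm². So its area = 229.85 mm². Layer 49 (z = 12.25): the r=11.5 sphere contributes a regular 16-gon of circumradius √(11.5²−0.75²) = 11.476 (area = (16/2)·11.476²·sin(360°/16) = 403.16 mm²); the sphere at (-0.5, 6) is absent (|z−center|=13.250 > r=8.5); After the difference (first − rest): none of the subtracted shapes is present at this height, so the r=11.5 sphere is unchanged — area = 403.16 mm². So its area = 403.16 mm². Layer 49 is larger (403.16 vs 229.85 mm²).

layer 49 (z = 12.25 mm)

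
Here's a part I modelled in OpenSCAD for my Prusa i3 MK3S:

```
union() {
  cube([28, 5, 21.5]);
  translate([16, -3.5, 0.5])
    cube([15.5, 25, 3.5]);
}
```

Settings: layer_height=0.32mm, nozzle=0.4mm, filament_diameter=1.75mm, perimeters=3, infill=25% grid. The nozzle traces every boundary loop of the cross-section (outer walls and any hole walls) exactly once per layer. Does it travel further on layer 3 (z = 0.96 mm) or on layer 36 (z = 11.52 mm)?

layer 3 (z = 0.96 mm)

Layer 3 (z = 0.96): the 28×5 cube contributes its full rectangle (perimeter 66.00 mm); the cube at (16, -3.5) is present — its section is the full 15.5×25 rectangle (perimeter 81.00 mm); Combining (union): the regions partially overlap (shared area 60.00 mm²), so the edge portions inside another operand are dropped and the merged outline is re-measured after clipping — boundary = 113.00 mm. So its perimeter = 113.00 mm. Layer 36 (z = 11.52): the 28×5 cube contributes its full rectangle (perimeter 66.00 mm); the cube at (16, -3.5) is not intersected at this z (z outside [0.5, 4]); Combining (union): only the 28×5 cube is present, so the union is just that shape — boundary = 66.00 mm. So its perimeter = 66.00 mm. Layer 3 is larger (113.00 vs 66.00 mm).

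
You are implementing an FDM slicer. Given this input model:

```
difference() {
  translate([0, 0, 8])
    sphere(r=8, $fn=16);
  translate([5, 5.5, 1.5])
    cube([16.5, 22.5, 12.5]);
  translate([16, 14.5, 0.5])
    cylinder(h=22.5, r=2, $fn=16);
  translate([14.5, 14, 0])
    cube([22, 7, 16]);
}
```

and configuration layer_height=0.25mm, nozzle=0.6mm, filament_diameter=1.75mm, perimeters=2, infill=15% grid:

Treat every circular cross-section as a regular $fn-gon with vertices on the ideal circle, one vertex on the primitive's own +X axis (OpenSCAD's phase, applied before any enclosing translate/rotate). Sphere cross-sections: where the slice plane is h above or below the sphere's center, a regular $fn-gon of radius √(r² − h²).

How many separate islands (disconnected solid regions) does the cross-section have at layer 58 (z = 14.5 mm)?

At z = 14.5 mm: the sphere: section is a regular 16-gon, circumradius = √(r²−h²) = √(8²−6.5²) = 4.664; the cube at (5, 5.5) does not reach this height (z outside [1.5, 14]); the r=2 cylinder at (16, 14.5) gives a regular 16-gon of circumradius 2 (constant along its height); the 22×7 cube at (14.5, 14) contributes its full rectangle; Taking the first minus the rest: starting from the r=8 sphere, the r=2 cylinder at (16, 14.5) misses the remaining region (no effect); the 22×7 cube at (14.5, 14) misses the remaining region (no effect) — 1 connected region. Overall, the cross-section is a single solid region. Island count = 1.

1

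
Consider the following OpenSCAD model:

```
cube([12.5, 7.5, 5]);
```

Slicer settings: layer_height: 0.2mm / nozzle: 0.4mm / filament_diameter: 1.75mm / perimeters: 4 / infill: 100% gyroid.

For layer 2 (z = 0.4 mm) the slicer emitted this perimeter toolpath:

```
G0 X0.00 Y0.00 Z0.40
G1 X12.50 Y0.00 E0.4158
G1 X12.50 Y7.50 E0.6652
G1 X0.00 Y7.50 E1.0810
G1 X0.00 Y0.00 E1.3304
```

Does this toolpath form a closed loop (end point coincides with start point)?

yes

Start point (G0): (0.00, 0.00). End point (last G1): the path returns to the start — closed.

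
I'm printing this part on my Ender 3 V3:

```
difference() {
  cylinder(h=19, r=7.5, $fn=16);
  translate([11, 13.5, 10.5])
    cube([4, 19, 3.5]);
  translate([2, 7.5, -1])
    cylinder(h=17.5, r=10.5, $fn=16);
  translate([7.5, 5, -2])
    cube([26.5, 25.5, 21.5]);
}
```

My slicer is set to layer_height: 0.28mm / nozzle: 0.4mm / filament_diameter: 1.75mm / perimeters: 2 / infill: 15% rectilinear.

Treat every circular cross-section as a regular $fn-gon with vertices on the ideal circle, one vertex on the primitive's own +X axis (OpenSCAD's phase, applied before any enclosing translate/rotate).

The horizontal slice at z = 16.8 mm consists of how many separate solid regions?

1

At z = 16.8 mm: the cylinder: section is a regular 16-gon, circumradius r=7.5; the cube at (11, 13.5) is not intersected at this z (z outside [10.5, 14]); the cylinder at (2, 7.5) does not reach this height (z outside [-1, 16.5]); the cube at (7.5, 5) (footprint 26.5×25.5) is included at this height; Subtracting the remaining from the first: starting from the r=7.5 cylinder, the 26.5×25.5 cube at (7.5, 5) misses the remaining region (no effect) — 1 connected region. The result has 1 disconnected region.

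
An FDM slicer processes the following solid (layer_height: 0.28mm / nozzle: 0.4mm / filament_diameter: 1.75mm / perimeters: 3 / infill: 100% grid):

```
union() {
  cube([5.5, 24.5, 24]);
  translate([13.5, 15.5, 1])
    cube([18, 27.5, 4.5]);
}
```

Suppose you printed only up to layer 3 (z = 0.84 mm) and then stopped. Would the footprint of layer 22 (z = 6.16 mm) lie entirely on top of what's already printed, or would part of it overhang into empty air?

Compare the two slices. At z = 0.84: the 5.5×24.5 cube contributes its full rectangle (area 134.75 mm²); the cube at (13.5, 15.5) is not intersected at this z (z outside [1, 5.5]); Combining (union): only the 5.5×24.5 cube is present, so the union is just that shape — area = 134.75 mm². At z = 6.16: the cube is present — its section is the full 5.5×24.5 rectangle (area 134.75 mm²); the cube at (13.5, 15.5) is absent (z outside [1, 5.5]); Merging all regions: only the 5.5×24.5 cube is present, so the union is just that shape — area = 134.75 mm². Checking containment: the cross-section at z = 6.16 is a subset of the cross-section at z = 0.84.

entirely on top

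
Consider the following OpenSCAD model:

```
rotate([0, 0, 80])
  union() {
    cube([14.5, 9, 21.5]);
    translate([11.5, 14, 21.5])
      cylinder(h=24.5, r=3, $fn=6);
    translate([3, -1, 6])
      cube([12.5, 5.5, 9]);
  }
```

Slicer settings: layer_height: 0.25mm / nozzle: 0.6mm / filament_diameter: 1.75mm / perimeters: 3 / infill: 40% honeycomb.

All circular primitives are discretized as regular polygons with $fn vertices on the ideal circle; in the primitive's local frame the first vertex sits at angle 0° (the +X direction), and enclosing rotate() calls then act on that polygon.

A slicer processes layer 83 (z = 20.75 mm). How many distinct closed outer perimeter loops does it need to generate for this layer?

At z = 20.75 mm: the cube (footprint 14.5×9) is included at this height; the cylinder at (11.5, 14) does not reach this height (z outside [21.5, 46]); the cube at (3, -1) is absent (z outside [6, 15]); Combining (union): only the 14.5×9 cube is present, so the union is just that shape — 1 connected region; (rotated 80° about Z; rotation is an isometry so areas/perimeters/island counts are preserved). The result has 1 disconnected region.

1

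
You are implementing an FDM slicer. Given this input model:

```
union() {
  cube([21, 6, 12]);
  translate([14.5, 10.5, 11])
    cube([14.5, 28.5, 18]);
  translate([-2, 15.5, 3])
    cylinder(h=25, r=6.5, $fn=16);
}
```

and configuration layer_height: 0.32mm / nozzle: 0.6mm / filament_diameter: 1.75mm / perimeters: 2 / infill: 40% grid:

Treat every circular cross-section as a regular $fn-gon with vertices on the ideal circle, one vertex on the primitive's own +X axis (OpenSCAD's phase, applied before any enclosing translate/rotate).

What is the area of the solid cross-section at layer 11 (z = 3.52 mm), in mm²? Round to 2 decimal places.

At z = 3.52 mm: the 21×6 cube contributes its full rectangle (area 126.00 mm²); the cube at (14.5, 10.5) is not intersected at this z (z outside [11, 29]); the r=6.5 cylinder at (-2, 15.5) contributes a regular 16-gon of circumradius 6.5 (area = (16/2)·6.500²·sin(360°/16) = 129.35 mm²); Taking the union: the 2 present regions are separate (no shared area or edge), so areas and boundary lengths simply add and each stays a separate island — area = 255.35 mm². Overall, the cross-section has 2 separate islands. Net area = 255.35 mm².

255.35 mm²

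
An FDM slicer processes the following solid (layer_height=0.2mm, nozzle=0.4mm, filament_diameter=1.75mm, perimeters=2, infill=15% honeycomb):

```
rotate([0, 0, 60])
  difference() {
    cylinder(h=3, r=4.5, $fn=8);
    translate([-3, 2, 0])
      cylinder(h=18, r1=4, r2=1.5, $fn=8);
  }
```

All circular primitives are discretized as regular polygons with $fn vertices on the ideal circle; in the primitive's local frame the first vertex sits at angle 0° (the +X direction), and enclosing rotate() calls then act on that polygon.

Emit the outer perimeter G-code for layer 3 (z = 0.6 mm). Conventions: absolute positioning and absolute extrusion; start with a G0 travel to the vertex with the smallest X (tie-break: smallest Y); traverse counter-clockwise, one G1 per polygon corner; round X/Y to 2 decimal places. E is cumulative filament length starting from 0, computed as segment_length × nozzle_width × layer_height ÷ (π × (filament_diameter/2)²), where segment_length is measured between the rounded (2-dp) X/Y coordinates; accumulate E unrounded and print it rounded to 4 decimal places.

G0 X-3.91 Y2.14 Z0.60
G1 X-1.27 Y1.79 E0.0886
G1 X0.55 Y-0.58 E0.1880
G1 X0.16 Y-3.56 E0.2879
G1 X-0.57 Y-4.12 E0.3185
G1 X1.16 Y-4.35 E0.3766
G1 X3.90 Y-2.25 E0.4914
G1 X4.35 Y1.16 E0.6058
G1 X2.25 Y3.90 E0.7206
G1 X-1.16 Y4.35 E0.8350
G1 X-3.90 Y2.25 E0.9498
G1 X-3.91 Y2.14 E0.9535

At z = 0.6 mm: the r=4.5 cylinder contributes a regular 8-gon of circumradius 4.5; the cone at (-3, 2) (r1=4→r2=1.5) has section circumradius 3.917 here — a regular 8-gon; After the difference (first − rest): starting from the r=4.5 cylinder, the cone at (-3, 2) partially overlaps it — only the 22.16 mm² overlap (of its 43.39 mm²) is removed, clipping the outline — 1 connected region; (whole slice rotated 60° about Z — lengths, areas and connectivity unchanged). The outline is a single polygon with 11 vertices. Extrusion per mm of travel: 0.4 × 0.2 / (π × 0.875²) = 0.033260. Accumulating E over each segment gives final E = 0.9535.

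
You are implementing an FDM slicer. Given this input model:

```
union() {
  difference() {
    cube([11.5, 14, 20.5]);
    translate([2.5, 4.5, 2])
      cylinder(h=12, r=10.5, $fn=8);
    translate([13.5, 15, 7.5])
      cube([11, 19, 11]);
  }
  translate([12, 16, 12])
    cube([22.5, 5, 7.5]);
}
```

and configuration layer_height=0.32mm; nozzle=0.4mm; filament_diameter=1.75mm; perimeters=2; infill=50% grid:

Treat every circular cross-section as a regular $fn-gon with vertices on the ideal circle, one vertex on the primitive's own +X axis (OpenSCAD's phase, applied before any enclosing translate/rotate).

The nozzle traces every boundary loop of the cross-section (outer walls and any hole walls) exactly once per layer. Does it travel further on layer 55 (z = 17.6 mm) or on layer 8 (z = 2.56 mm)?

Layer 55 (z = 17.6): the cube is present — its section is the full 11.5×14 rectangle (perimeter 51.00 mm); the cylinder at (2.5, 4.5) does not reach this height (z outside [2, 14]); the 11×19 cube at (13.5, 15) contributes its full rectangle (perimeter 60.00 mm); After the difference (first − rest): starting from the 11.5×14 cube, the 11×19 cube at (13.5, 15) misses the remaining region (no effect) — boundary = 51.00 mm; the cube at (12, 16) is present — its section is the full 22.5×5 rectangle (perimeter 55.00 mm); Combining (union): the 2 present regions are separate (no shared area or edge), so areas and boundary lengths simply add and each stays a separate island — boundary = 106.00 mm. So its perimeter = 106.00 mm. Layer 8 (z = 2.56): the 11.5×14 cube contributes its full rectangle (perimeter 51.00 mm); the r=10.5 cylinder at (2.5, 4.5) gives a regular 8-gon of circumradius 10.5 (constant along its height) (perimeter = 2·8·10.500·sin(180°/8) = 64.29 mm); the cube at (13.5, 15) does not reach this height (z outside [7.5, 18.5]); After the difference (first − rest): starting from the 11.5×14 cube, the r=10.5 cylinder at (2.5, 4.5) partially overlaps it — only the 149.37 mm² overlap (of its 311.83 mm²) is removed, clipping the outline — boundary = 24.41 mm; the cube at (12, 16) does not reach this height (z outside [12, 19.5]); Taking the union: only that combined region is present, so the union is just that shape — boundary = 24.41 mm. So its perimeter = 24.41 mm. Layer 55 is larger (106.00 vs 24.41 mm).

layer 55 (z = 17.6 mm)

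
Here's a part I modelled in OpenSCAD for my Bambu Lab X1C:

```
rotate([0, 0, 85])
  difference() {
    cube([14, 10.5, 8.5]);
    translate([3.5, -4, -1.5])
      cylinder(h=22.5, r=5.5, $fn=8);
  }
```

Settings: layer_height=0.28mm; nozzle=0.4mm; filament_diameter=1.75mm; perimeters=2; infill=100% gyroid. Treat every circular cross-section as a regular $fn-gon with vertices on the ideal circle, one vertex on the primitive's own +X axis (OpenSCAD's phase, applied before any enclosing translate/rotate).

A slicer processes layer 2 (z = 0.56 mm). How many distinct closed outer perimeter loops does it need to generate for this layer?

1

At z = 0.56 mm: the 14×10.5 cube contributes its full rectangle; the cylinder at (3.5, -4): section is a regular 8-gon, circumradius r=5.5; Subtracting the remaining from the first: starting from the 14×10.5 cube, the r=5.5 cylinder at (3.5, -4) partially overlaps it — only the 5.43 mm² overlap (of its 85.56 mm²) is removed, clipping the outline — 1 connected region; (rotated 85° about Z; rotation is an isometry so areas/perimeters/island counts are preserved). The result has 1 disconnected region.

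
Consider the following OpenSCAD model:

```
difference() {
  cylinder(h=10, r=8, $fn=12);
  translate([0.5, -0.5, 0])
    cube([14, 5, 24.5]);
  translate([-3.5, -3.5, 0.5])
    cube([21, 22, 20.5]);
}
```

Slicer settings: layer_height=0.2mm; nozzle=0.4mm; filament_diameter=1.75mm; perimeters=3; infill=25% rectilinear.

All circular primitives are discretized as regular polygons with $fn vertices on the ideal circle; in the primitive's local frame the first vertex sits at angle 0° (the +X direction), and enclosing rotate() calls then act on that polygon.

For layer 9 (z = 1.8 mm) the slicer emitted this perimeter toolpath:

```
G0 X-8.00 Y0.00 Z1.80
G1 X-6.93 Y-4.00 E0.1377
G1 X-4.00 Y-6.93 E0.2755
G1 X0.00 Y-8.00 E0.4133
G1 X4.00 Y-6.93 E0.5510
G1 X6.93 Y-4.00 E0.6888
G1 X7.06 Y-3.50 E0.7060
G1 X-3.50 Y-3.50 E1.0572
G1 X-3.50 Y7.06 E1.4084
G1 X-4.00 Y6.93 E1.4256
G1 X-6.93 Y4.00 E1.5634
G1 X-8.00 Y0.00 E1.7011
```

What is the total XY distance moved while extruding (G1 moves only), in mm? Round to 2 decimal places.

Sum the Euclidean lengths of each G1 segment: total = 51.15 mm.

51.15 mm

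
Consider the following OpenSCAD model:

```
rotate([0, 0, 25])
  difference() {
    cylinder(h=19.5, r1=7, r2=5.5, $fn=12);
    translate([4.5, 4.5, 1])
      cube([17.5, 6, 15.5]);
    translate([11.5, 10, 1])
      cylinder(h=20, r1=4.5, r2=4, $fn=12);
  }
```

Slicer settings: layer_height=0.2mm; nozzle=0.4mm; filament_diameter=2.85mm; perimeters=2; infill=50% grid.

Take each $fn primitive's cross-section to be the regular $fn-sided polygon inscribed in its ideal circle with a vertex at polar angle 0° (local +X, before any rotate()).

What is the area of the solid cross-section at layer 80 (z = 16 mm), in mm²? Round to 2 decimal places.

99.85 mm²

At z = 16 mm: the cone: at t=0.821 of its height the radius interpolates to r₁+(r₂−r₁)t = 5.769, giving a regular 12-gon of that circumradius (area = (12/2)·5.769²·sin(360°/12) = 99.85 mm²); the cube at (4.5, 4.5) is present — its section is the full 17.5×6 rectangle (area 105.00 mm²); the cone at (11.5, 10): at t=0.750 of its height the radius interpolates to r₁+(r₂−r₁)t = 4.125, giving a regular 12-gon of that circumradius (area = (12/2)·4.125²·sin(360°/12) = 51.05 mm²); Taking the first minus the rest: starting from the cone (99.85 mm²), the 17.5×6 cube at (4.5, 4.5) misses the remaining region (no effect); the cone at (11.5, 10) misses the remaining region (no effect) — area = 99.85 mm²; (whole slice rotated 25° about Z — lengths, areas and connectivity unchanged). Overall, the cross-section is a single solid region. Net area = 99.85 mm².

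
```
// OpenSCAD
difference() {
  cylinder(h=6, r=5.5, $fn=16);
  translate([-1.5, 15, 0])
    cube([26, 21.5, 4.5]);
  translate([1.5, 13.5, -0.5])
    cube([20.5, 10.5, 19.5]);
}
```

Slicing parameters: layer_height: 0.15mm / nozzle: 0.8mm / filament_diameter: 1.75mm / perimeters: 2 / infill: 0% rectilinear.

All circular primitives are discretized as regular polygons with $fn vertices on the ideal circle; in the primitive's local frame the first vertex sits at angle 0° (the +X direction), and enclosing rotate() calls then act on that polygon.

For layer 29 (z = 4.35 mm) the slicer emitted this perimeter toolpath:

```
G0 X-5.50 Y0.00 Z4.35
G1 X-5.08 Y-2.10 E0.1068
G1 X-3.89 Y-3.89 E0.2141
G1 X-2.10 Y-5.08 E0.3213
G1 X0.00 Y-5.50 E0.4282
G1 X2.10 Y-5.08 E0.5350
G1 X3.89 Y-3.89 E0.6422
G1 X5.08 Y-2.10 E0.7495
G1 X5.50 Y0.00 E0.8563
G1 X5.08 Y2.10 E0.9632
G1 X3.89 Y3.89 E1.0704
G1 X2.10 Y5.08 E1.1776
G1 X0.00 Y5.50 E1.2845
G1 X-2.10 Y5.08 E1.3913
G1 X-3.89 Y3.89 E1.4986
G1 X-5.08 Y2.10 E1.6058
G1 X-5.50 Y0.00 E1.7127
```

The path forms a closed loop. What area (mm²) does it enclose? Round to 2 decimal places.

92.57 mm²

Apply the shoelace formula to the sequence of (X, Y) vertices; enclosed area = 92.57 mm².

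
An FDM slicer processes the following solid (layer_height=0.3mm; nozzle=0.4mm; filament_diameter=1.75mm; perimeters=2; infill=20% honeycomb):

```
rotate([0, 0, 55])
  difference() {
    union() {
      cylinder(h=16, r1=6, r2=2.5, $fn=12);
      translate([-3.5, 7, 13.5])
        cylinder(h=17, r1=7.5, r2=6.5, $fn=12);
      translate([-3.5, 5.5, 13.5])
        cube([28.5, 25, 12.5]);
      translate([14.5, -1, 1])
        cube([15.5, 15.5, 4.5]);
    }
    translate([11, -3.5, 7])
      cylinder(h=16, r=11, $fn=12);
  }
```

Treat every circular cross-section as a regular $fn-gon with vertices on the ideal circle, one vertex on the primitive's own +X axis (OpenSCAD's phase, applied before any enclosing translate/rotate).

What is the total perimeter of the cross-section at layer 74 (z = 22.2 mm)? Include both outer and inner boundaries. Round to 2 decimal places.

123.75 mm

At z = 22.2 mm: the cone is not intersected at this z (z outside [0, 16]); the cone at (-3.5, 7) contributes a regular 12-gon of circumradius 6.988 (interpolated between r1=7.5 and r2=6.5 at t=0.512) (perimeter = 2·12·6.988·sin(180°/12) = 43.41 mm); the 28.5×25 cube at (-3.5, 5.5) contributes its full rectangle (perimeter 107.00 mm); the cube at (14.5, -1) is absent (z outside [1, 5.5]); Combining (union): the regions partially overlap (shared area 46.81 mm²), so the edge portions inside another operand are dropped and the merged outline is re-measured after clipping — boundary = 122.93 mm; the cylinder at (11, -3.5): section is a regular 12-gon, circumradius r=11 (perimeter = 2·12·11.000·sin(180°/12) = 68.33 mm); Subtracting the remaining from the first: starting from that combined region, the r=11 cylinder at (11, -3.5) partially overlaps it — only the 14.17 mm² overlap (of its 363.00 mm²) is removed, clipping the outline — boundary = 123.75 mm; (whole slice rotated 55° about Z — lengths, areas and connectivity unchanged). Overall, the cross-section is a single solid region. Total boundary length (outer) = 123.75 mm.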